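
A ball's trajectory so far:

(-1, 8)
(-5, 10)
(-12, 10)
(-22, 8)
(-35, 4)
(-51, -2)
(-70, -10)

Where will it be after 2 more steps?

First differences are (-4, +2), (-7, +0), (-10, -2), (-13, -4), (-16, -6), (-19, -8); their common second difference is (-3, -2) (constant acceleration).
step 7: (-70, -10) + (-22, -10) → (-92, -20)
step 8: (-92, -20) + (-25, -12) → (-117, -32)

(-117, -32)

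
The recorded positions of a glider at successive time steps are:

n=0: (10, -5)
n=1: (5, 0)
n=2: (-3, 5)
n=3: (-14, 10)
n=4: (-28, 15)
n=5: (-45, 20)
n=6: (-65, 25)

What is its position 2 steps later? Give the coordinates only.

(-114, 35)

First differences are (-5, +5), (-8, +5), (-11, +5), (-14, +5), (-17, +5), (-20, +5); their common second difference is (-3, +0) (constant acceleration).
step 7: (-65, 25) + (-23, +5) → (-88, 30)
step 8: (-88, 30) + (-26, +5) → (-114, 35)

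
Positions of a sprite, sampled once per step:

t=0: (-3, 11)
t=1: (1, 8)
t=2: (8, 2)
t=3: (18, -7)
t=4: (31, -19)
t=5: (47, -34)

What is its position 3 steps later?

(113, -97)

Successive displacements: (+4, -3), (+7, -6), (+10, -9), (+13, -12), (+16, -15) — each changes by (+3, -3).
step 6: (47, -34) + (+19, -18) → (66, -52)
step 7: (66, -52) + (+22, -21) → (88, -73)
step 8: (88, -73) + (+25, -24) → (113, -97)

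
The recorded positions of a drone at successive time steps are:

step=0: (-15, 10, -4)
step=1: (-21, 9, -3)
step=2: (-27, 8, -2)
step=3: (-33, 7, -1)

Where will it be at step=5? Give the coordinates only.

The position changes by (-6, -1, +1) every step.
step 4: (-33, 7, -1) + (-6, -1, +1) → (-39, 6, 0)
step 5: (-39, 6, 0) + (-6, -1, +1) → (-45, 5, 1)

(-45, 5, 1)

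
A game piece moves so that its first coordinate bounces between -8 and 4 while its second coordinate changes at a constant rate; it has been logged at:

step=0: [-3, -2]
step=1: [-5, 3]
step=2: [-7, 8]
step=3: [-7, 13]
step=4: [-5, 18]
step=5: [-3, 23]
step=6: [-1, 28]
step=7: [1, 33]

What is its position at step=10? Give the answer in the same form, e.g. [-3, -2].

[1, 48]

The first coordinate reflects between -8 and 4, moving 2 per step.
  step 8: 1 → 3
  step 9: 3 → 3
  step 10: 3 → 1
The second coordinate changes by +5 each step: at step 10 it is 48.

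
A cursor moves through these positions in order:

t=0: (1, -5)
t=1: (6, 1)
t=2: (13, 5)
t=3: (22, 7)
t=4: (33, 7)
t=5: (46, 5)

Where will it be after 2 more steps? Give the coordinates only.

(78, -5)

Successive displacements: (+5, +6), (+7, +4), (+9, +2), (+11, +0), (+13, -2) — each changes by (+2, -2).
step 6: (46, 5) + (+15, -4) → (61, 1)
step 7: (61, 1) + (+17, -6) → (78, -5)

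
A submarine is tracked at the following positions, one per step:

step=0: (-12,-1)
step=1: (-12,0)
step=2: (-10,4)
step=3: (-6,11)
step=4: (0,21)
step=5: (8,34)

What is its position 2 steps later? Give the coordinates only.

First differences are (+0,+1), (+2,+4), (+4,+7), (+6,+10), (+8,+13); their common second difference is (+2,+3) (constant acceleration).
step 6: (8,34) + (+10,+16) → (18,50)
step 7: (18,50) + (+12,+19) → (30,69)

(30,69)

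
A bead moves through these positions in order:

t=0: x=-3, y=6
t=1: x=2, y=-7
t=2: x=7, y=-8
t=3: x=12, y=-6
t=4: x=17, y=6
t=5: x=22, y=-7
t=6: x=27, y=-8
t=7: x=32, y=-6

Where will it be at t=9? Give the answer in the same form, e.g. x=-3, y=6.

X: linear, +5 per step → 42 at step 9.
Y: cycles through 6, -7, -8, -6 every 4 steps. Step 9 lands at position 1 of the cycle → -7.

x=42, y=-7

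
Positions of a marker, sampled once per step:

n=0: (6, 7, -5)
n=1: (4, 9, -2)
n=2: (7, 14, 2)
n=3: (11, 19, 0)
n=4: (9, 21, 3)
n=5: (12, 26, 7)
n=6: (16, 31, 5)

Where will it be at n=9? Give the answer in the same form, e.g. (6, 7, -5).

The moves between consecutive positions are (-2, +2, +3), (+3, +5, +4), (+4, +5, -2), (-2, +2, +3), (+3, +5, +4), (+4, +5, -2); they repeat the 3-cycle [(-2, +2, +3), (+3, +5, +4), (+4, +5, -2)].
step 7: apply (-2, +2, +3) → (14, 33, 8)
step 8: apply (+3, +5, +4) → (17, 38, 12)
step 9: apply (+4, +5, -2) → (21, 43, 10)

(21, 43, 10)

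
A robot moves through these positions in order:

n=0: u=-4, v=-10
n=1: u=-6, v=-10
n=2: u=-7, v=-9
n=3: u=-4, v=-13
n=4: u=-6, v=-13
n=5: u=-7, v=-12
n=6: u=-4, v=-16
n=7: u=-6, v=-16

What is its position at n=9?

Step-to-step displacements: (-2, +0), (-1, +1), (+3, -4), (-2, +0), (-1, +1), (+3, -4), (-2, +0) — a repeating cycle of length 3.
step 8: apply (-1, +1) → u=-7, v=-15
step 9: apply (+3, -4) → u=-4, v=-19

u=-4, v=-19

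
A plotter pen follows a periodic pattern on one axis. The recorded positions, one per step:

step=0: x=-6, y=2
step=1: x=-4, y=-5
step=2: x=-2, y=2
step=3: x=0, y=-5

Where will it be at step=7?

x=8, y=-5

The x coordinate changes by +2 each step, so at step 7 it is -6 + 7·(2) = 8.
The y coordinate repeats the cycle [2, -5] with period 2; step 7 mod 2 = 1, giving -5.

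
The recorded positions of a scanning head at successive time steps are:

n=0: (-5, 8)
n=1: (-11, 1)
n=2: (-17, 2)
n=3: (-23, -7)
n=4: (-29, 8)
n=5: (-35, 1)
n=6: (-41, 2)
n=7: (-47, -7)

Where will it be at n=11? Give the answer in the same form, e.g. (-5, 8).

(-71, -7)

The first coordinate changes by -6 each step, so at step 11 it is -5 + 11·(-6) = -71.
The second coordinate repeats the cycle [8, 1, 2, -7] with period 4; step 11 mod 4 = 3, giving -7.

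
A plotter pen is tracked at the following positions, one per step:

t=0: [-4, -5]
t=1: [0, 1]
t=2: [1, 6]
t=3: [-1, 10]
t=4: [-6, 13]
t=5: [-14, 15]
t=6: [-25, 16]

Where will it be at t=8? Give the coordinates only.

Successive displacements: [+4, +6], [+1, +5], [-2, +4], [-5, +3], [-8, +2], [-11, +1] — each changes by [-3, -1].
step 7: [-25, 16] + [-14, +0] → [-39, 16]
step 8: [-39, 16] + [-17, -1] → [-56, 15]

[-56, 15]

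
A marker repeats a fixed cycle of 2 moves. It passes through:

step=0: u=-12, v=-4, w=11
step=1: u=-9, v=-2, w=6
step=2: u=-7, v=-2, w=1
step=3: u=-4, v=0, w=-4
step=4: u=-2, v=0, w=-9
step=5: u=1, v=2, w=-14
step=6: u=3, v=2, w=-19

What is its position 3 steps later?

Differencing gives (+3, +2, -5), (+2, +0, -5), (+3, +2, -5), (+2, +0, -5), (+3, +2, -5), (+2, +0, -5). This is the pattern (+3, +2, -5), (+2, +0, -5) repeated.
step 7: apply (+3, +2, -5) → u=6, v=4, w=-24
step 8: apply (+2, +0, -5) → u=8, v=4, w=-29
step 9: apply (+3, +2, -5) → u=11, v=6, w=-34

u=11, v=6, w=-34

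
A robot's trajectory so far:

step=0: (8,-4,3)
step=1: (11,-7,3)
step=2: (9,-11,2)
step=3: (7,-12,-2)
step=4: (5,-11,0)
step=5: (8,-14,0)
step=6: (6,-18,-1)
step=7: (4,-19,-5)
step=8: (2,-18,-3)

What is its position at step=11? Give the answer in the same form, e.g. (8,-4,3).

Step-to-step displacements: (+3,-3,+0), (-2,-4,-1), (-2,-1,-4), (-2,+1,+2), (+3,-3,+0), (-2,-4,-1), (-2,-1,-4), (-2,+1,+2) — a repeating cycle of length 4.
step 9: apply (+3,-3,+0) → (5,-21,-3)
step 10: apply (-2,-4,-1) → (3,-25,-4)
step 11: apply (-2,-1,-4) → (1,-26,-8)

(1,-26,-8)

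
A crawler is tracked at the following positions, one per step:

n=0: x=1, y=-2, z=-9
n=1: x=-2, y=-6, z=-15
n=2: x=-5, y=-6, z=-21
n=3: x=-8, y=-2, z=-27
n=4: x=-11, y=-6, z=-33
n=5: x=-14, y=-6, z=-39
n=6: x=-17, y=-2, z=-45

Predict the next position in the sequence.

x=-20, y=-6, z=-51

X: linear, -3 per step → -20 at step 7.
Y: cycles through -2, -6, -6 every 3 steps. Step 7 lands at position 1 of the cycle → -6.
Z: linear, -6 per step → -51 at step 7.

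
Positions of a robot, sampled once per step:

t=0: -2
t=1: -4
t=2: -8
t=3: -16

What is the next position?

Consecutive displacements -2, -4, -8 scale by a factor of 2 each step.
step 4: -16 − 16 → -32

-32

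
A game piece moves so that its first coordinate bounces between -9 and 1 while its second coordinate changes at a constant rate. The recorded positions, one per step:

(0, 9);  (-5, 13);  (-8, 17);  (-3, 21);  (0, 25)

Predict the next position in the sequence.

(-5, 29)

The first coordinate travels 5 per step and bounces off the walls at -9 and 1.
  step 5: 0 → -5
The second coordinate changes by +4 each step: at step 5 it is 29.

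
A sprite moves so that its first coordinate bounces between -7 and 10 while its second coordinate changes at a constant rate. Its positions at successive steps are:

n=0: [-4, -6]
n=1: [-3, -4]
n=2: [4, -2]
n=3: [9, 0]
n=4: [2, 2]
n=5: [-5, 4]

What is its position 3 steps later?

The first coordinate reflects between -7 and 10, moving 7 per step.
  step 6: -5 → -2
  step 7: -2 → 5
  step 8: 5 → 8
The second coordinate changes by +2 each step: at step 8 it is 10.

[8, 10]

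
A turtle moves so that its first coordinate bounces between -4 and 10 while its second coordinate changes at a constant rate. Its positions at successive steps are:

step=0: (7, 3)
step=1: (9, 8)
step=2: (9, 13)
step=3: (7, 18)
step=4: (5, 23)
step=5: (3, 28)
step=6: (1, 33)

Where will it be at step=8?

(-3, 43)

The first coordinate reflects between -4 and 10, moving 2 per step.
  step 7: 1 → -1
  step 8: -1 → -3
The second coordinate changes by +5 each step: at step 8 it is 43.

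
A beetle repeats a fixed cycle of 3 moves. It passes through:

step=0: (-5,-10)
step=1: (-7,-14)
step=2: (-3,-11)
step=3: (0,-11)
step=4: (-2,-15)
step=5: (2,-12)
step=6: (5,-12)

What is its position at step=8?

(7,-13)

Step-to-step displacements: (-2,-4), (+4,+3), (+3,+0), (-2,-4), (+4,+3), (+3,+0) — a repeating cycle of length 3.
step 7: apply (-2,-4) → (3,-16)
step 8: apply (+4,+3) → (7,-13)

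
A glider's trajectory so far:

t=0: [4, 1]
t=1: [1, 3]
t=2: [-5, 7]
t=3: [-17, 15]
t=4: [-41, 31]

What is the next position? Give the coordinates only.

[-89, 63]

Consecutive displacements [-3, +2], [-6, +4], [-12, +8], [-24, +16] scale by a factor of 2 each step.
step 5: [-41, 31] + [-48, +32] → [-89, 63]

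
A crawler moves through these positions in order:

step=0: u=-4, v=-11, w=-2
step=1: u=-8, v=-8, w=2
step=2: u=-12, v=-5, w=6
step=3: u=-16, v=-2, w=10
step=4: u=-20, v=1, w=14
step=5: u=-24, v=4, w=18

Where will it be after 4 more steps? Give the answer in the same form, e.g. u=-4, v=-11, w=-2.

The position changes by (-4, +3, +4) every step.
step 6: u=-24, v=4, w=18 + (-4, +3, +4) → u=-28, v=7, w=22
step 7: u=-28, v=7, w=22 + (-4, +3, +4) → u=-32, v=10, w=26
step 8: u=-32, v=10, w=26 + (-4, +3, +4) → u=-36, v=13, w=30
step 9: u=-36, v=13, w=30 + (-4, +3, +4) → u=-40, v=16, w=34

u=-40, v=16, w=34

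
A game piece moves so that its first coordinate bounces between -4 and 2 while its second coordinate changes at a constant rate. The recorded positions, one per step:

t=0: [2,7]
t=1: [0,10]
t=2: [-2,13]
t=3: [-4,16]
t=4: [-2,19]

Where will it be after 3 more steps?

[0,28]

The first coordinate reflects between -4 and 2, moving 2 per step.
  step 5: -2 → 0
  step 6: 0 → 2
  step 7: 2 → 0
The second coordinate changes by +3 each step: at step 7 it is 28.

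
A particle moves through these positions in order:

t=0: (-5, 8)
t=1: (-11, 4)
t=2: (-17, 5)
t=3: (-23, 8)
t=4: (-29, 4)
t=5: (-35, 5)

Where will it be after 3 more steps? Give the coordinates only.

The first coordinate changes by -6 each step, so at step 8 it is -5 + 8·(-6) = -53.
The second coordinate repeats the cycle [8, 4, 5] with period 3; step 8 mod 3 = 2, giving 5.

(-53, 5)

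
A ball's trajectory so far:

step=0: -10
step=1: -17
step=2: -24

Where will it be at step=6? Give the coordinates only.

Each step adds -7 to the position.
step 3: -24 − 7 → -31
step 4: -31 − 7 → -38
step 5: -38 − 7 → -45
step 6: -45 − 7 → -52

-52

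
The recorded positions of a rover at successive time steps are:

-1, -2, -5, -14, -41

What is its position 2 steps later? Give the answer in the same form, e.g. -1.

The jumps are -1, -3, -9, -27 — a geometric progression with ratio 3.
step 5: -41 − 81 → -122
step 6: -122 − 243 → -365

-365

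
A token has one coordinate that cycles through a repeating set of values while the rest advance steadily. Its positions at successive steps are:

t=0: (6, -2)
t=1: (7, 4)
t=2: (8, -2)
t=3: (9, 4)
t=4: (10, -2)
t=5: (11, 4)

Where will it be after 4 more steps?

(15, 4)

First: linear, +1 per step → 15 at step 9.
Second: cycles through -2, 4 every 2 steps. Step 9 lands at position 1 of the cycle → 4.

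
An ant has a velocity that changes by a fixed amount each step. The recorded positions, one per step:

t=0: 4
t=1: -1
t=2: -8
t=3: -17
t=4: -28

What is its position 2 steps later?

Successive displacements: -5, -7, -9, -11 — each changes by -2.
step 5: -28 − 13 → -41
step 6: -41 − 15 → -56

-56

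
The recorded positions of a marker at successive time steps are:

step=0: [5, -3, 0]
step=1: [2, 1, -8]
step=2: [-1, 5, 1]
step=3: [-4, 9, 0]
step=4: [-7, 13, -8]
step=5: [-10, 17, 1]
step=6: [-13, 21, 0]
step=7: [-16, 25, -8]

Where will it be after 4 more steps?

[-28, 41, 1]

First: linear, -3 per step → -28 at step 11.
Second: linear, +4 per step → 41 at step 11.
Third: cycles through 0, -8, 1 every 3 steps. Step 11 lands at position 2 of the cycle → 1.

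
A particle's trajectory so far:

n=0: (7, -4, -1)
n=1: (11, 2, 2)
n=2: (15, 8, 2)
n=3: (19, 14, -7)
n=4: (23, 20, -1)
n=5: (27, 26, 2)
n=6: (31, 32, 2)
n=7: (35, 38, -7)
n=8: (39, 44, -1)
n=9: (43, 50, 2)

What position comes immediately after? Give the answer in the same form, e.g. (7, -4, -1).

(47, 56, 2)

The first coordinate changes by +4 each step, so at step 10 it is 7 + 10·(4) = 47.
The second coordinate changes by +6 each step, so at step 10 it is -4 + 10·(6) = 56.
The third coordinate repeats the cycle [-1, 2, 2, -7] with period 4; step 10 mod 4 = 2, giving 2.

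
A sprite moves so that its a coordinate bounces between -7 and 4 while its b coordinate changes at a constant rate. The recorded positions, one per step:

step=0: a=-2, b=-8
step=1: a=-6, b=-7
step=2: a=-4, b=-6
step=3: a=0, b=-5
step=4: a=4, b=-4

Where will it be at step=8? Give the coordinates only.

a=-2, b=0

The a coordinate travels 4 per step and bounces off the walls at -7 and 4.
  step 5: 4 → 0
  step 6: 0 → -4
  step 7: -4 → -6
  step 8: -6 → -2
The b coordinate changes by +1 each step: at step 8 it is 0.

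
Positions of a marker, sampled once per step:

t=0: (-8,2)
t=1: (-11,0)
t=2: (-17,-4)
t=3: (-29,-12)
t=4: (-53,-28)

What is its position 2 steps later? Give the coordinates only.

Consecutive displacements (-3,-2), (-6,-4), (-12,-8), (-24,-16) scale by a factor of 2 each step.
step 5: (-53,-28) + (-48,-32) → (-101,-60)
step 6: (-101,-60) + (-96,-64) → (-197,-124)

(-197,-124)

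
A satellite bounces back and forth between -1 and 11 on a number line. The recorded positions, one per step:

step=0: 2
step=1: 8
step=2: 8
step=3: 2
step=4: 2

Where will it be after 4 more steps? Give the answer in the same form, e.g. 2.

The value travels 6 per step and bounces off the walls at -1 and 11.
  step 5: 2 → 8
  step 6: 8 → 8
  step 7: 8 → 2
  step 8: 2 → 2

2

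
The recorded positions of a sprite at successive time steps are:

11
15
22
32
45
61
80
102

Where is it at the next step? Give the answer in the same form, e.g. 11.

127

First differences are +4, +7, +10, +13, +16, +19, +22; their common second difference is +3 (constant acceleration).
step 8: 102 + 25 → 127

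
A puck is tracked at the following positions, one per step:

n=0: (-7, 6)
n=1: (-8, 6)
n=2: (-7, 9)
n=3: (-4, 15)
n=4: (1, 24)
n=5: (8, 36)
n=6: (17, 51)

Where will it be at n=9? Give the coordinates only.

(56, 114)

Successive displacements: (-1, +0), (+1, +3), (+3, +6), (+5, +9), (+7, +12), (+9, +15) — each changes by (+2, +3).
step 7: (17, 51) + (+11, +18) → (28, 69)
step 8: (28, 69) + (+13, +21) → (41, 90)
step 9: (41, 90) + (+15, +24) → (56, 114)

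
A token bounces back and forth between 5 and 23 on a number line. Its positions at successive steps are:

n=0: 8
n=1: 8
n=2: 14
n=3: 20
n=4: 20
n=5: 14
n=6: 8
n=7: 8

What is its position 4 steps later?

14

The value reflects between 5 and 23, moving 6 per step.
  step 8: 8 → 14
  step 9: 14 → 20
  step 10: 20 → 20
  step 11: 20 → 14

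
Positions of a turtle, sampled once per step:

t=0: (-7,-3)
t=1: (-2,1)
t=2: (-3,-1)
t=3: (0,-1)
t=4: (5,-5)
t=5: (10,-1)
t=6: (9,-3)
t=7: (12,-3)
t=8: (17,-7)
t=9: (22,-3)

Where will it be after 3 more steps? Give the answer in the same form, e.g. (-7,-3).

(29,-9)

Step-to-step displacements: (+5,+4), (-1,-2), (+3,+0), (+5,-4), (+5,+4), (-1,-2), (+3,+0), (+5,-4), (+5,+4) — a repeating cycle of length 4.
step 10: apply (-1,-2) → (21,-5)
step 11: apply (+3,+0) → (24,-5)
step 12: apply (+5,-4) → (29,-9)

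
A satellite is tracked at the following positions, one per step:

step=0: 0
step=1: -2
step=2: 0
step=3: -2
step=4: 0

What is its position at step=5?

Consecutive displacements -2, +2, -2, +2 scale by a factor of -1 each step.
step 5: 0 − 2 → -2

-2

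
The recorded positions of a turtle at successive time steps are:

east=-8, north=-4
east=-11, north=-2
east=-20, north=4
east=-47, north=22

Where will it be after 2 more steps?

The jumps are (-3,+2), (-9,+6), (-27,+18) — a geometric progression with ratio 3.
step 4: east=-47, north=22 + (-81,+54) → east=-128, north=76
step 5: east=-128, north=76 + (-243,+162) → east=-371, north=238

east=-371, north=238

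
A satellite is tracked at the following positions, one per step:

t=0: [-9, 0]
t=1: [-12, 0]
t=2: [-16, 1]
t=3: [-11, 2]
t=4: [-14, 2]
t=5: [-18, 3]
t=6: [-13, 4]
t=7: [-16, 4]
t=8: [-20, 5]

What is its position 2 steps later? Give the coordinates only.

[-18, 6]

Differencing gives [-3, +0], [-4, +1], [+5, +1], [-3, +0], [-4, +1], [+5, +1], [-3, +0], [-4, +1]. This is the pattern [-3, +0], [-4, +1], [+5, +1] repeated.
step 9: apply [+5, +1] → [-15, 6]
step 10: apply [-3, +0] → [-18, 6]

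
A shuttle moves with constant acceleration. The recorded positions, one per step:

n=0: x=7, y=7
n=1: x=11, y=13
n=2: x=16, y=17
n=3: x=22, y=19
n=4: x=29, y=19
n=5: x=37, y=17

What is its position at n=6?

Taking differences between consecutive positions: (+4, +6), (+5, +4), (+6, +2), (+7, +0), (+8, -2). These grow by (+1, -2) each step.
step 6: x=37, y=17 + (+9, -4) → x=46, y=13

x=46, y=13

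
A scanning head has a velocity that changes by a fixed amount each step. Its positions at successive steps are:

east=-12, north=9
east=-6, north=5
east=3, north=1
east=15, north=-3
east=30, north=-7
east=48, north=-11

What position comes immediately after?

east=69, north=-15

Successive displacements: (+6, -4), (+9, -4), (+12, -4), (+15, -4), (+18, -4) — each changes by (+3, +0).
step 6: east=48, north=-11 + (+21, -4) → east=69, north=-15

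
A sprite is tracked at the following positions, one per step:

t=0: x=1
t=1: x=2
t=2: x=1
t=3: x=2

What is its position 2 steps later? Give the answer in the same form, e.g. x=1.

Consecutive displacements +1, -1, +1 scale by a factor of -1 each step.
step 4: 2 − 1 → x=1
step 5: 1 + 1 → x=2

x=2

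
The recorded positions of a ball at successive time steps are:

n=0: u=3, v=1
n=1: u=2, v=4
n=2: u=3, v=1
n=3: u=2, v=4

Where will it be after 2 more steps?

Consecutive displacements (-1, +3), (+1, -3), (-1, +3) scale by a factor of -1 each step.
step 4: u=2, v=4 + (+1, -3) → u=3, v=1
step 5: u=3, v=1 + (-1, +3) → u=2, v=4

u=2, v=4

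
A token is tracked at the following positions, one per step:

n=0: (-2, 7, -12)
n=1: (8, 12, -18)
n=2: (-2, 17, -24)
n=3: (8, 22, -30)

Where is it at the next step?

(-2, 27, -36)

The first coordinate repeats the cycle [-2, 8] with period 2; step 4 mod 2 = 0, giving -2.
The second coordinate changes by +5 each step, so at step 4 it is 7 + 4·(5) = 27.
The third coordinate changes by -6 each step, so at step 4 it is -12 + 4·(-6) = -36.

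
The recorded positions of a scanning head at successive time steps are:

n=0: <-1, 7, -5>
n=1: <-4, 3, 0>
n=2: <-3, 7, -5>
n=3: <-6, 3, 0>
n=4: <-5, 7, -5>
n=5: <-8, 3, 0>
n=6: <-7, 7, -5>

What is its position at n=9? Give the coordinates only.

Step-to-step displacements: <-3, -4, +5>, <+1, +4, -5>, <-3, -4, +5>, <+1, +4, -5>, <-3, -4, +5>, <+1, +4, -5> — a repeating cycle of length 2.
step 7: apply <-3, -4, +5> → <-10, 3, 0>
step 8: apply <+1, +4, -5> → <-9, 7, -5>
step 9: apply <-3, -4, +5> → <-12, 3, 0>

<-12, 3, 0>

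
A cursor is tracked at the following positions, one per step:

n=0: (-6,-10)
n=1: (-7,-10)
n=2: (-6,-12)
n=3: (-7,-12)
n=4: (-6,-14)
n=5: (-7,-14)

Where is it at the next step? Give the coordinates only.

(-6,-16)

Step-to-step displacements: (-1,+0), (+1,-2), (-1,+0), (+1,-2), (-1,+0) — a repeating cycle of length 2.
step 6: apply (+1,-2) → (-6,-16)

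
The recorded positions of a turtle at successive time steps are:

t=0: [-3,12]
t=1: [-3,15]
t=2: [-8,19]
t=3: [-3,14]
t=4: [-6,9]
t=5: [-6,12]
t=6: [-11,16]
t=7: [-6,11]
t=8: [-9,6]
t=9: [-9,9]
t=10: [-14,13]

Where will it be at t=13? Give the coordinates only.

[-12,6]

Differencing gives [+0,+3], [-5,+4], [+5,-5], [-3,-5], [+0,+3], [-5,+4], [+5,-5], [-3,-5], [+0,+3], [-5,+4]. This is the pattern [+0,+3], [-5,+4], [+5,-5], [-3,-5] repeated.
step 11: apply [+5,-5] → [-9,8]
step 12: apply [-3,-5] → [-12,3]
step 13: apply [+0,+3] → [-12,6]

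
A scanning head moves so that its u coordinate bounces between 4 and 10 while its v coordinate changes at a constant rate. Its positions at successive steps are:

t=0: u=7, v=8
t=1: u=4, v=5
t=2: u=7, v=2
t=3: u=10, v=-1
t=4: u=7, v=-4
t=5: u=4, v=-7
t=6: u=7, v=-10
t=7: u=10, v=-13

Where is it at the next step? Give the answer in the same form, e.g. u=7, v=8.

u=7, v=-16

The u coordinate reflects between 4 and 10, moving 3 per step.
  step 8: 10 → 7
The v coordinate changes by -3 each step: at step 8 it is -16.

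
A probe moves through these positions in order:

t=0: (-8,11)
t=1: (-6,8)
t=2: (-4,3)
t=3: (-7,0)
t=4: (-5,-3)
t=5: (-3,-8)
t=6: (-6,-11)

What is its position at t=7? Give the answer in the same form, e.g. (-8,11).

The moves between consecutive positions are (+2,-3), (+2,-5), (-3,-3), (+2,-3), (+2,-5), (-3,-3); they repeat the 3-cycle [(+2,-3), (+2,-5), (-3,-3)].
step 7: apply (+2,-3) → (-4,-14)

(-4,-14)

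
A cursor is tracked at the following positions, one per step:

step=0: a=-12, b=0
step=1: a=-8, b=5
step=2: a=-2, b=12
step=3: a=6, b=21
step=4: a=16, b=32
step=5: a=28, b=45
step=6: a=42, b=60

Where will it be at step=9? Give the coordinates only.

Taking differences between consecutive positions: (+4, +5), (+6, +7), (+8, +9), (+10, +11), (+12, +13), (+14, +15). These grow by (+2, +2) each step.
step 7: a=42, b=60 + (+16, +17) → a=58, b=77
step 8: a=58, b=77 + (+18, +19) → a=76, b=96
step 9: a=76, b=96 + (+20, +21) → a=96, b=117

a=96, b=117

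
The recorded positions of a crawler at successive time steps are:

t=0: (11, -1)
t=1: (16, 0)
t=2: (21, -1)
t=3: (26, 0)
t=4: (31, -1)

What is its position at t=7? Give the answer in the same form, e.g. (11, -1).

(46, 0)

First: linear, +5 per step → 46 at step 7.
Second: cycles through -1, 0 every 2 steps. Step 7 lands at position 1 of the cycle → 0.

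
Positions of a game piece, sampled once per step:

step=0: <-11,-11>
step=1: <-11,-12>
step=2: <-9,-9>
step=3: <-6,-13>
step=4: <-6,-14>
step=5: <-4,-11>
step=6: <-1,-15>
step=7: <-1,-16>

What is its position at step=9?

The moves between consecutive positions are <+0,-1>, <+2,+3>, <+3,-4>, <+0,-1>, <+2,+3>, <+3,-4>, <+0,-1>; they repeat the 3-cycle [<+0,-1>, <+2,+3>, <+3,-4>].
step 8: apply <+2,+3> → <1,-13>
step 9: apply <+3,-4> → <4,-17>

<4,-17>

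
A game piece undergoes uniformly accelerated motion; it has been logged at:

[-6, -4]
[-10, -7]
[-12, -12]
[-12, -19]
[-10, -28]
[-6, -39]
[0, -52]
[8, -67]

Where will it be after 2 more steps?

[30, -103]

First differences are [-4, -3], [-2, -5], [+0, -7], [+2, -9], [+4, -11], [+6, -13], [+8, -15]; their common second difference is [+2, -2] (constant acceleration).
step 8: [8, -67] + [+10, -17] → [18, -84]
step 9: [18, -84] + [+12, -19] → [30, -103]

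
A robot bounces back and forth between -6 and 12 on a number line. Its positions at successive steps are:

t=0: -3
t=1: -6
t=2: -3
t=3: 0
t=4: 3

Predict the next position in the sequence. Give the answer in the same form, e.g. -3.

6

The value travels 3 per step and bounces off the walls at -6 and 12.
  step 5: 3 → 6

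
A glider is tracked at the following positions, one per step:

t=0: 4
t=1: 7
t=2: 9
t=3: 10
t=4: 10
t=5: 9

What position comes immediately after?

First differences are +3, +2, +1, +0, -1; their common second difference is -1 (constant acceleration).
step 6: 9 − 2 → 7

7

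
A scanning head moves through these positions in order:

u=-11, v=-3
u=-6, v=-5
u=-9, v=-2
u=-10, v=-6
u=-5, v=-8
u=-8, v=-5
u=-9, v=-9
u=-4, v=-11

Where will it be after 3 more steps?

The moves between consecutive positions are (+5,-2), (-3,+3), (-1,-4), (+5,-2), (-3,+3), (-1,-4), (+5,-2); they repeat the 3-cycle [(+5,-2), (-3,+3), (-1,-4)].
step 8: apply (-3,+3) → u=-7, v=-8
step 9: apply (-1,-4) → u=-8, v=-12
step 10: apply (+5,-2) → u=-3, v=-14

u=-3, v=-14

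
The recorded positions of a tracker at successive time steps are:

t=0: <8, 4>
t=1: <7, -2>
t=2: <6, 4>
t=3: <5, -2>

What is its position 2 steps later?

<3, -2>

The first coordinate changes by -1 each step, so at step 5 it is 8 + 5·(-1) = 3.
The second coordinate repeats the cycle [4, -2] with period 2; step 5 mod 2 = 1, giving -2.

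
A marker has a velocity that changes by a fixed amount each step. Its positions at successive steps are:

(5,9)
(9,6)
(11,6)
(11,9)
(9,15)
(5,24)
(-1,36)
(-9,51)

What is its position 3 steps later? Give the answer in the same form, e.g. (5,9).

(-45,114)

Taking differences between consecutive positions: (+4,-3), (+2,+0), (+0,+3), (-2,+6), (-4,+9), (-6,+12), (-8,+15). These grow by (-2,+3) each step.
step 8: (-9,51) + (-10,+18) → (-19,69)
step 9: (-19,69) + (-12,+21) → (-31,90)
step 10: (-31,90) + (-14,+24) → (-45,114)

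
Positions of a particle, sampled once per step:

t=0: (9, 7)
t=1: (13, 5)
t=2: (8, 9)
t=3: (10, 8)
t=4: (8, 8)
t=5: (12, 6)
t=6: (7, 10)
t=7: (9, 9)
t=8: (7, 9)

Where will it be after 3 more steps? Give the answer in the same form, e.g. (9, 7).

Differencing gives (+4, -2), (-5, +4), (+2, -1), (-2, +0), (+4, -2), (-5, +4), (+2, -1), (-2, +0). This is the pattern (+4, -2), (-5, +4), (+2, -1), (-2, +0) repeated.
step 9: apply (+4, -2) → (11, 7)
step 10: apply (-5, +4) → (6, 11)
step 11: apply (+2, -1) → (8, 10)

(8, 10)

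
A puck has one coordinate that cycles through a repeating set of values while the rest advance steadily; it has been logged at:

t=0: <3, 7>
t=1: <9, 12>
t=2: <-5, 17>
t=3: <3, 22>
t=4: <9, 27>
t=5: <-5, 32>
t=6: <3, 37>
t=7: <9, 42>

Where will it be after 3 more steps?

<9, 57>

The first coordinate repeats the cycle [3, 9, -5] with period 3; step 10 mod 3 = 1, giving 9.
The second coordinate changes by +5 each step, so at step 10 it is 7 + 10·(5) = 57.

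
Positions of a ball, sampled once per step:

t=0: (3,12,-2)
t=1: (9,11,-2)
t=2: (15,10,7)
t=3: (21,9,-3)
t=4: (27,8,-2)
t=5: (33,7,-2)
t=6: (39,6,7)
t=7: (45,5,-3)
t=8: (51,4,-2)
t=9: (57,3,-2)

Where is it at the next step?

The first coordinate changes by +6 each step, so at step 10 it is 3 + 10·(6) = 63.
The second coordinate changes by -1 each step, so at step 10 it is 12 + 10·(-1) = 2.
The third coordinate repeats the cycle [-2, -2, 7, -3] with period 4; step 10 mod 4 = 2, giving 7.

(63,2,7)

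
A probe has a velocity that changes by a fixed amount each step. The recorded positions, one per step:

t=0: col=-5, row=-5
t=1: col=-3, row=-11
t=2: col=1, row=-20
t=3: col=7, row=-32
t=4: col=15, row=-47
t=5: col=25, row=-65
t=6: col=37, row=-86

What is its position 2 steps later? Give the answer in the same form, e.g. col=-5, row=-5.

First differences are (+2,-6), (+4,-9), (+6,-12), (+8,-15), (+10,-18), (+12,-21); their common second difference is (+2,-3) (constant acceleration).
step 7: col=37, row=-86 + (+14,-24) → col=51, row=-110
step 8: col=51, row=-110 + (+16,-27) → col=67, row=-137

col=67, row=-137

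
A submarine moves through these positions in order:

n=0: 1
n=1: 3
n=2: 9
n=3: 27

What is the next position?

81

Step-to-step displacements: +2, +6, +18; each is 3× the previous.
step 4: 27 + 54 → 81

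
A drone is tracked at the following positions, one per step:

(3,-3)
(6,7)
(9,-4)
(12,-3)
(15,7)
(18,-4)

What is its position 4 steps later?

First: linear, +3 per step → 30 at step 9.
Second: cycles through -3, 7, -4 every 3 steps. Step 9 lands at position 0 of the cycle → -3.

(30,-3)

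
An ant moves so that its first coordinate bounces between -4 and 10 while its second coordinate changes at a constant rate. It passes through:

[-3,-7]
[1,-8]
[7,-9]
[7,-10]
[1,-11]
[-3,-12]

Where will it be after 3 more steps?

The first coordinate reflects between -4 and 10, moving 6 per step.
  step 6: -3 → 3
  step 7: 3 → 9
  step 8: 9 → 5
The second coordinate changes by -1 each step: at step 8 it is -15.

[5,-15]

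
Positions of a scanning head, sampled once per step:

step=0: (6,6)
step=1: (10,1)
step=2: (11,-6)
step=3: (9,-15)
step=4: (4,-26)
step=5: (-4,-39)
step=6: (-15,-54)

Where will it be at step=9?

Taking differences between consecutive positions: (+4,-5), (+1,-7), (-2,-9), (-5,-11), (-8,-13), (-11,-15). These grow by (-3,-2) each step.
step 7: (-15,-54) + (-14,-17) → (-29,-71)
step 8: (-29,-71) + (-17,-19) → (-46,-90)
step 9: (-46,-90) + (-20,-21) → (-66,-111)

(-66,-111)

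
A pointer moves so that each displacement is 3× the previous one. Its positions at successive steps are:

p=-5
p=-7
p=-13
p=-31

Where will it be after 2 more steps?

p=-247

Step-to-step displacements: -2, -6, -18; each is 3× the previous.
step 4: -31 − 54 → p=-85
step 5: -85 − 162 → p=-247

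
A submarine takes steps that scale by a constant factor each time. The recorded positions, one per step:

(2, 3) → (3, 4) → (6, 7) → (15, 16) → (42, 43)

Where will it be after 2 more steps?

(366, 367)

Consecutive displacements (+1, +1), (+3, +3), (+9, +9), (+27, +27) scale by a factor of 3 each step.
step 5: (42, 43) + (+81, +81) → (123, 124)
step 6: (123, 124) + (+243, +243) → (366, 367)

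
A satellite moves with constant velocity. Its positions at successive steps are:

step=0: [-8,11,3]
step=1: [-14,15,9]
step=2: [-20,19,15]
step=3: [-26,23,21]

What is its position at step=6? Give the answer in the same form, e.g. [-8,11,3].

[-44,35,39]

Each step adds [-6,+4,+6] to the position.
step 4: [-26,23,21] + [-6,+4,+6] → [-32,27,27]
step 5: [-32,27,27] + [-6,+4,+6] → [-38,31,33]
step 6: [-38,31,33] + [-6,+4,+6] → [-44,35,39]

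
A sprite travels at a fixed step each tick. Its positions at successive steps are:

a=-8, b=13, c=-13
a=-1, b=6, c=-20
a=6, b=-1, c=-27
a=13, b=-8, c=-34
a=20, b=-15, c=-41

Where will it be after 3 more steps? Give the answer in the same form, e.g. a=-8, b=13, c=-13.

The position changes by (+7, -7, -7) every step.
step 5: a=20, b=-15, c=-41 + (+7, -7, -7) → a=27, b=-22, c=-48
step 6: a=27, b=-22, c=-48 + (+7, -7, -7) → a=34, b=-29, c=-55
step 7: a=34, b=-29, c=-55 + (+7, -7, -7) → a=41, b=-36, c=-62

a=41, b=-36, c=-62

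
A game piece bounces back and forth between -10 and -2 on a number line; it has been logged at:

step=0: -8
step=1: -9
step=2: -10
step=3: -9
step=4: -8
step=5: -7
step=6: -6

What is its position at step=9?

The value reflects between -10 and -2, moving 1 per step.
  step 7: -6 → -5
  step 8: -5 → -4
  step 9: -4 → -3

-3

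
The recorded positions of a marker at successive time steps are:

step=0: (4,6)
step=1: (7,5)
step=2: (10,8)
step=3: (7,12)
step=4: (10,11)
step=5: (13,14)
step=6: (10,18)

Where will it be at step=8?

The moves between consecutive positions are (+3,-1), (+3,+3), (-3,+4), (+3,-1), (+3,+3), (-3,+4); they repeat the 3-cycle [(+3,-1), (+3,+3), (-3,+4)].
step 7: apply (+3,-1) → (13,17)
step 8: apply (+3,+3) → (16,20)

(16,20)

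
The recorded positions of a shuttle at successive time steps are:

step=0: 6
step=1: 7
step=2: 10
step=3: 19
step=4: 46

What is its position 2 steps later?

370

Step-to-step displacements: +1, +3, +9, +27; each is 3× the previous.
step 5: 46 + 81 → 127
step 6: 127 + 243 → 370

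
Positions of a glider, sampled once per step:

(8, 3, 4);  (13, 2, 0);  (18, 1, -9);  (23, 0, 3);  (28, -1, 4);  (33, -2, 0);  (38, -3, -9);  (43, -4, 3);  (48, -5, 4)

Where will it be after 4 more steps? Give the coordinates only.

First: linear, +5 per step → 68 at step 12.
Second: linear, -1 per step → -9 at step 12.
Third: cycles through 4, 0, -9, 3 every 4 steps. Step 12 lands at position 0 of the cycle → 4.

(68, -9, 4)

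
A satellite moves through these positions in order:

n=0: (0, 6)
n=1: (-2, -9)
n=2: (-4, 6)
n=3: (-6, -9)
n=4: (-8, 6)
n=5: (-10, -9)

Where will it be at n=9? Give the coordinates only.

First: linear, -2 per step → -18 at step 9.
Second: cycles through 6, -9 every 2 steps. Step 9 lands at position 1 of the cycle → -9.

(-18, -9)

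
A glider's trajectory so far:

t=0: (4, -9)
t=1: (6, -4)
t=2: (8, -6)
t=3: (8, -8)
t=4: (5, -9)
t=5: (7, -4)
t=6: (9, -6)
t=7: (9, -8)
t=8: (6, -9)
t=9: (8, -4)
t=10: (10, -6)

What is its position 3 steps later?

Step-to-step displacements: (+2, +5), (+2, -2), (+0, -2), (-3, -1), (+2, +5), (+2, -2), (+0, -2), (-3, -1), (+2, +5), (+2, -2) — a repeating cycle of length 4.
step 11: apply (+0, -2) → (10, -8)
step 12: apply (-3, -1) → (7, -9)
step 13: apply (+2, +5) → (9, -4)

(9, -4)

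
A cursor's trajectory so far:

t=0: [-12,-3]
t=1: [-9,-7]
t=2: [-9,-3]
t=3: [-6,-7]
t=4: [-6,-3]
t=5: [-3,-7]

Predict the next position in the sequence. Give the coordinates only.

[-3,-3]

Differencing gives [+3,-4], [+0,+4], [+3,-4], [+0,+4], [+3,-4]. This is the pattern [+3,-4], [+0,+4] repeated.
step 6: apply [+0,+4] → [-3,-3]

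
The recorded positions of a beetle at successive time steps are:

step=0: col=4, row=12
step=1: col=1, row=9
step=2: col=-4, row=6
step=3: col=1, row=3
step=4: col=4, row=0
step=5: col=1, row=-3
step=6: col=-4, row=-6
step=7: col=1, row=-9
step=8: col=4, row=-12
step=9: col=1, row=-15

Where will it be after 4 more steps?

Col: cycles through 4, 1, -4, 1 every 4 steps. Step 13 lands at position 1 of the cycle → 1.
Row: linear, -3 per step → -27 at step 13.

col=1, row=-27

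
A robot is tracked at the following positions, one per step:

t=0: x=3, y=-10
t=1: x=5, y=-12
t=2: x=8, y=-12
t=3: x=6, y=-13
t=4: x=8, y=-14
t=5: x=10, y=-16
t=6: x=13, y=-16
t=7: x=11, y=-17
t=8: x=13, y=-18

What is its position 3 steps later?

x=16, y=-21

The moves between consecutive positions are (+2,-2), (+3,+0), (-2,-1), (+2,-1), (+2,-2), (+3,+0), (-2,-1), (+2,-1); they repeat the 4-cycle [(+2,-2), (+3,+0), (-2,-1), (+2,-1)].
step 9: apply (+2,-2) → x=15, y=-20
step 10: apply (+3,+0) → x=18, y=-20
step 11: apply (-2,-1) → x=16, y=-21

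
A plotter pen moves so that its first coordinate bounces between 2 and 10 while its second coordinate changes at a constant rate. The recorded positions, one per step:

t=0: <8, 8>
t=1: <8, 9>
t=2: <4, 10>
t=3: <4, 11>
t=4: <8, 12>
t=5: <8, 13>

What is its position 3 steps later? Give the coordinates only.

<8, 16>

The first coordinate reflects between 2 and 10, moving 4 per step.
  step 6: 8 → 4
  step 7: 4 → 4
  step 8: 4 → 8
The second coordinate changes by +1 each step: at step 8 it is 16.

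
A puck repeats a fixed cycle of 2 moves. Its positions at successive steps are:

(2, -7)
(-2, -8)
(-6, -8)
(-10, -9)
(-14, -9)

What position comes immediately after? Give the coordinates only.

The moves between consecutive positions are (-4, -1), (-4, +0), (-4, -1), (-4, +0); they repeat the 2-cycle [(-4, -1), (-4, +0)].
step 5: apply (-4, -1) → (-18, -10)

(-18, -10)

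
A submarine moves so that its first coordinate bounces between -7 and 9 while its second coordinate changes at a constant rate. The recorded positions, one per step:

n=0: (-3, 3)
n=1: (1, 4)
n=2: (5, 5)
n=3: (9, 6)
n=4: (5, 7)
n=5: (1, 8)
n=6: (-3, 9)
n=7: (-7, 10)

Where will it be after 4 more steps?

(9, 14)

The first coordinate reflects between -7 and 9, moving 4 per step.
  step 8: -7 → -3
  step 9: -3 → 1
  step 10: 1 → 5
  step 11: 5 → 9
The second coordinate changes by +1 each step: at step 11 it is 14.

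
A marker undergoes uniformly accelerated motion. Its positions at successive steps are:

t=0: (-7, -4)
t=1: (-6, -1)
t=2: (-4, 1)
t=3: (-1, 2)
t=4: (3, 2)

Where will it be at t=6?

First differences are (+1, +3), (+2, +2), (+3, +1), (+4, +0); their common second difference is (+1, -1) (constant acceleration).
step 5: (3, 2) + (+5, -1) → (8, 1)
step 6: (8, 1) + (+6, -2) → (14, -1)

(14, -1)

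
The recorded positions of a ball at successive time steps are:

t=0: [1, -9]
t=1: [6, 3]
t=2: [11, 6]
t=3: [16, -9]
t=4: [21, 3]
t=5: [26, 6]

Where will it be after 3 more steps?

[41, 6]

The first coordinate changes by +5 each step, so at step 8 it is 1 + 8·(5) = 41.
The second coordinate repeats the cycle [-9, 3, 6] with period 3; step 8 mod 3 = 2, giving 6.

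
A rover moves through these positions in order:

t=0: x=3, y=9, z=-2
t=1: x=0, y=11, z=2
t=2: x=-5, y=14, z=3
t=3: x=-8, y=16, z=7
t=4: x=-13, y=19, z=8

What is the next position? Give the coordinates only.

Differencing gives (-3, +2, +4), (-5, +3, +1), (-3, +2, +4), (-5, +3, +1). This is the pattern (-3, +2, +4), (-5, +3, +1) repeated.
step 5: apply (-3, +2, +4) → x=-16, y=21, z=12

x=-16, y=21, z=12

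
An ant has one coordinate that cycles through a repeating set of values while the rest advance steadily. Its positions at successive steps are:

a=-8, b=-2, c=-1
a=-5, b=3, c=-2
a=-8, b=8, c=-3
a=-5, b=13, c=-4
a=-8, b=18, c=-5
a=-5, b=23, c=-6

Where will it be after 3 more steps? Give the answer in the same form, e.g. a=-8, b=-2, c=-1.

a=-8, b=38, c=-9

A: cycles through -8, -5 every 2 steps. Step 8 lands at position 0 of the cycle → -8.
B: linear, +5 per step → 38 at step 8.
C: linear, -1 per step → -9 at step 8.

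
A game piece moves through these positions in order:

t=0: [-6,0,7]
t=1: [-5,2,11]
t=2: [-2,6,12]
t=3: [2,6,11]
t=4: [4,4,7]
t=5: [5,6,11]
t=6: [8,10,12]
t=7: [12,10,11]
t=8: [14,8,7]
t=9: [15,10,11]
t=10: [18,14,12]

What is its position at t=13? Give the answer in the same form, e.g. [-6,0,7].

[25,14,11]

Differencing gives [+1,+2,+4], [+3,+4,+1], [+4,+0,-1], [+2,-2,-4], [+1,+2,+4], [+3,+4,+1], [+4,+0,-1], [+2,-2,-4], [+1,+2,+4], [+3,+4,+1]. This is the pattern [+1,+2,+4], [+3,+4,+1], [+4,+0,-1], [+2,-2,-4] repeated.
step 11: apply [+4,+0,-1] → [22,14,11]
step 12: apply [+2,-2,-4] → [24,12,7]
step 13: apply [+1,+2,+4] → [25,14,11]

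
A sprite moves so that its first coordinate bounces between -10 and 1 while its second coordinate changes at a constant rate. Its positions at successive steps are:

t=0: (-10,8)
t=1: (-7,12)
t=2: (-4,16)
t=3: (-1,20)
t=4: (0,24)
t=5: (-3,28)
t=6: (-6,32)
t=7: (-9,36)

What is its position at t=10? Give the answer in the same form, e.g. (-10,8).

(-2,48)

The first coordinate travels 3 per step and bounces off the walls at -10 and 1.
  step 8: -9 → -8
  step 9: -8 → -5
  step 10: -5 → -2
The second coordinate changes by +4 each step: at step 10 it is 48.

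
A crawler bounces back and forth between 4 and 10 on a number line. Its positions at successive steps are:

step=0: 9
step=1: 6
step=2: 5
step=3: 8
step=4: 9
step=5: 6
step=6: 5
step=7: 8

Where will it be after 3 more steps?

The value travels 3 per step and bounces off the walls at 4 and 10.
  step 8: 8 → 9
  step 9: 9 → 6
  step 10: 6 → 5

5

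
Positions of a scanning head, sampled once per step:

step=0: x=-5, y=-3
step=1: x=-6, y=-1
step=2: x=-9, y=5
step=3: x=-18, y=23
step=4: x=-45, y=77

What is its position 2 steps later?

x=-369, y=725

Step-to-step displacements: (-1, +2), (-3, +6), (-9, +18), (-27, +54); each is 3× the previous.
step 5: x=-45, y=77 + (-81, +162) → x=-126, y=239
step 6: x=-126, y=239 + (-243, +486) → x=-369, y=725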